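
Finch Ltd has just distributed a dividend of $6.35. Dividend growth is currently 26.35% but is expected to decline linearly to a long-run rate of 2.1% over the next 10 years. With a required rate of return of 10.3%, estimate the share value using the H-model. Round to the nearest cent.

H-model: P₀ = D₀[(1+g_L) + H(g_S−g_L)]/(r−g_L), with H = 10/2 = 5.
P₀ = 6.35 × [(1+0.021) + 5×(0.2635−0.021)] / (0.103−0.021)
   = 6.35 × 2.2335 / 0.082 = 172.9601

$172.96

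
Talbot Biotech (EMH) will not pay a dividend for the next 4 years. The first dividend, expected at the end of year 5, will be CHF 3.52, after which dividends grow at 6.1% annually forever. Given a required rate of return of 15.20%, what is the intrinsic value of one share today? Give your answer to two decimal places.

CHF 21.96

Deferred-dividend DDM. At t=4 the remaining stream is a growing perpetuity with first payment D_5 = 3.52.
V_4 = D_5/(r−g) = 3.52/(0.152−0.061) = 38.6813
P₀ = V_4/(1+r)^4 = 38.6813/(1+0.152)^4 = 21.9630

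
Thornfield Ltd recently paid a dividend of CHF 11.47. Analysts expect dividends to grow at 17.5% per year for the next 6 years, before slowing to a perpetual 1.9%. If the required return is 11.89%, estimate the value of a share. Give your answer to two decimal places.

CHF 238.87

Two-stage DDM. Project D₁…D_6 at 0.175, terminal growth 0.019, discount at r = 0.1189.
D_1 = 13.4773
D_2 = 15.8358
D_3 = 18.6070
D_4 = 21.8633
D_5 = 25.6893
D_6 = 30.1850
Terminal value at t=6: TV = D_7/(r−g) = 30.7585/(0.1189−0.019) = 307.8926
P₀ = 13.4773/(1+0.1189)^1 + 15.8358/(1+0.1189)^2 + 18.6070/(1+0.1189)^3 + 21.8633/(1+0.1189)^4 + 25.6893/(1+0.1189)^5 + 30.1850/(1+0.1189)^6 + 307.8926/(1+0.1189)^6 = 238.8686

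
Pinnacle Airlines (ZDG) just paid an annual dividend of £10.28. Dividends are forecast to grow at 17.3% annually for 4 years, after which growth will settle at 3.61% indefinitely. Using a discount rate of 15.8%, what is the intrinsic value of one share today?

£134.46

Two-stage DDM. Project D₁…D_4 at 0.173, terminal growth 0.0361, discount at r = 0.158.
D_1 = 12.0584
D_2 = 14.1446
D_3 = 16.5916
D_4 = 19.4619
Terminal value at t=4: TV = D_5/(r−g) = 20.1645/(0.158−0.0361) = 165.4181
P₀ = 12.0584/(1+0.158)^1 + 14.1446/(1+0.158)^2 + 16.5916/(1+0.158)^3 + 19.4619/(1+0.158)^4 + 165.4181/(1+0.158)^4 = 134.4607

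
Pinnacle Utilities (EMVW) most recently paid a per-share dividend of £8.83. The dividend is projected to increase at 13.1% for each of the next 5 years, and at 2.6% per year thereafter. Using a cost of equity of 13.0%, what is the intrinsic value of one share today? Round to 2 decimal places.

£131.76

Two-stage DDM. Project D₁…D_5 at 0.131, terminal growth 0.026, discount at r = 0.13.
D_1 = 9.9867
D_2 = 11.2950
D_3 = 12.7746
D_4 = 14.4481
D_5 = 16.3408
Terminal value at t=5: TV = D_6/(r−g) = 16.7657/(0.13−0.026) = 161.2084
P₀ = 9.9867/(1+0.13)^1 + 11.2950/(1+0.13)^2 + 12.7746/(1+0.13)^3 + 14.4481/(1+0.13)^4 + 16.3408/(1+0.13)^5 + 161.2084/(1+0.13)^5 = 131.7648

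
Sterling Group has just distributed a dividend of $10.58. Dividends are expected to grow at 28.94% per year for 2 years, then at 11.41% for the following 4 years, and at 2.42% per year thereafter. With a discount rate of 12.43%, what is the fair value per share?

$217.74

Three-stage DDM. Project D₁…D_6; terminal Gordon value at t=6 with g = 0.0242; discount at r = 0.1243.
D_1 = 13.6419
D_2 = 17.5898
D_3 = 19.5968
D_4 = 21.8328
D_5 = 24.3239
D_6 = 27.0993
TV_6 = 27.7551/(0.1243−0.0242) = 277.2735
P₀ = Σ Dₜ/(1+r)ᵗ + TV_6/(1+r)^6 = 217.7422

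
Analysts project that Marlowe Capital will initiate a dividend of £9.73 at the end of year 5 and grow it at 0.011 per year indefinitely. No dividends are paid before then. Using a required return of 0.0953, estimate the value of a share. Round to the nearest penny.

Deferred-dividend DDM. At t=4 the remaining stream is a growing perpetuity with first payment D_5 = 9.73.
V_4 = D_5/(r−g) = 9.73/(0.0953−0.011) = 115.4211
P₀ = V_4/(1+r)^4 = 115.4211/(1+0.0953)^4 = 80.1960

£80.20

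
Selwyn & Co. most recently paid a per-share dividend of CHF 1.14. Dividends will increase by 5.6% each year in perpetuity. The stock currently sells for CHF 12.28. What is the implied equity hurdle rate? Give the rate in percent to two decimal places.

15.40%

Rearranging the constant-growth DDM: r = D₁/P₀ + g.
D₁ = 1.14 × (1 + 0.056) = 1.2038.
r = 1.2038 / 12.28 + 0.056 = 0.09803 + 0.056 = 0.15403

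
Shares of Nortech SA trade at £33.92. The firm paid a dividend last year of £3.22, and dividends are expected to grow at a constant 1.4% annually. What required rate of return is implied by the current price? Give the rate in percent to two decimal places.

Rearranging the constant-growth DDM: r = D₁/P₀ + g.
D₁ = 3.22 × (1 + 0.014) = 3.2651.
r = 3.2651 / 33.92 + 0.014 = 0.09626 + 0.014 = 0.11026

11.03%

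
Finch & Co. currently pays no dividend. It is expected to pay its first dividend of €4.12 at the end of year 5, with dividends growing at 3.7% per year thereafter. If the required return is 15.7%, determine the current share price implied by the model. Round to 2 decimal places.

€19.16

Deferred-dividend DDM. At t=4 the remaining stream is a growing perpetuity with first payment D_5 = 4.12.
V_4 = D_5/(r−g) = 4.12/(0.157−0.037) = 34.3333
P₀ = V_4/(1+r)^4 = 34.3333/(1+0.157)^4 = 19.1594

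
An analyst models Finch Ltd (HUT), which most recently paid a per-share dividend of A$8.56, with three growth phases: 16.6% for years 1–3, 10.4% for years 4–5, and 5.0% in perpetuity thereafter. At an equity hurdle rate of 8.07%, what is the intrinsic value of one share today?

Three-stage DDM. Project D₁…D_5; terminal Gordon value at t=5 with g = 0.05; discount at r = 0.0807.
D_1 = 9.9810
D_2 = 11.6378
D_3 = 13.5697
D_4 = 14.9809
D_5 = 16.5389
TV_5 = 17.3659/(0.0807−0.05) = 565.6639
P₀ = Σ Dₜ/(1+r)ᵗ + TV_5/(1+r)^5 = 435.8902

A$435.89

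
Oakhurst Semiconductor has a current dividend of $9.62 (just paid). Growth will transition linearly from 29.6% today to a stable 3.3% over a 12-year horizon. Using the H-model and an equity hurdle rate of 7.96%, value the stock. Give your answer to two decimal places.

H-model: P₀ = D₀[(1+g_L) + H(g_S−g_L)]/(r−g_L), with H = 12/2 = 6.
P₀ = 9.62 × [(1+0.033) + 6×(0.296−0.033)] / (0.0796−0.033)
   = 9.62 × 2.6110 / 0.0466 = 539.0090

$539.01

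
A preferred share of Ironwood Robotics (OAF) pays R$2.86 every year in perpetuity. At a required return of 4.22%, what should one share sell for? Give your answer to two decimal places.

R$67.77

Zero-growth DDM (perpetuity): P₀ = D/r = 2.86 / 0.0422 = 67.7725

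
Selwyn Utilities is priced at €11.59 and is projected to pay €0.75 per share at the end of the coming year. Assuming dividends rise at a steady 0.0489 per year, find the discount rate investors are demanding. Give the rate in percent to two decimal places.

Rearranging the constant-growth DDM: r = D₁/P₀ + g.
r = 0.7500 / 11.59 + 0.0489 = 0.06471 + 0.0489 = 0.11361

11.36%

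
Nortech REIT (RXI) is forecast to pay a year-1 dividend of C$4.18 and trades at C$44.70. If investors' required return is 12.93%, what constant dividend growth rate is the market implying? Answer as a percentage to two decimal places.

From P₀ = D₁/(r − g), the implied growth is g = r − D₁/P₀.
g = 0.1293 − 4.18/44.70 = 0.1293 − 0.09351 = 0.03579

3.58%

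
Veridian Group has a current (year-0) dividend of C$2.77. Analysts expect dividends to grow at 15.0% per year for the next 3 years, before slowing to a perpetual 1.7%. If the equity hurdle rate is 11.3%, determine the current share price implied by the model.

C$41.24

Two-stage DDM. Project D₁…D_3 at 0.15, terminal growth 0.017, discount at r = 0.113.
D_1 = 3.1855
D_2 = 3.6633
D_3 = 4.2128
Terminal value at t=3: TV = D_4/(r−g) = 4.2844/(0.113−0.017) = 44.6296
P₀ = 3.1855/(1+0.113)^1 + 3.6633/(1+0.113)^2 + 4.2128/(1+0.113)^3 + 44.6296/(1+0.113)^3 = 41.2445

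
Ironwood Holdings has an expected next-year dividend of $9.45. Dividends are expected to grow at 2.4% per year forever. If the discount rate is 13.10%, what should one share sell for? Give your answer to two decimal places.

Gordon growth model: P₀ = D₁/(r − g), with D₁ = 9.45 given directly.
P₀ = 9.4500 / (0.131 − 0.024) = 9.4500 / 0.107 = 88.3178

$88.32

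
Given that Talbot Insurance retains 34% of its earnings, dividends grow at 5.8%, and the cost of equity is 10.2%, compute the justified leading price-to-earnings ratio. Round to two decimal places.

Payout ratio b = 1 − 0.34 = 0.66.
Justified leading P/E = b/(r−g) = 0.66/(0.102−0.058) = 15.0000

15.00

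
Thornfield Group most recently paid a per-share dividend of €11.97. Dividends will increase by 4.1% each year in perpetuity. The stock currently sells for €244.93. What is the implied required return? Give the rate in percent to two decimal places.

9.19%

Rearranging the constant-growth DDM: r = D₁/P₀ + g.
D₁ = 11.97 × (1 + 0.041) = 12.4608.
r = 12.4608 / 244.93 + 0.041 = 0.05087 + 0.041 = 0.09187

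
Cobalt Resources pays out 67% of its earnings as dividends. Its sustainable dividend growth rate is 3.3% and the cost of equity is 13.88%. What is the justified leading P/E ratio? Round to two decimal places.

Justified leading P/E = b/(r−g) = 0.67/(0.1388−0.033) = 6.3327

6.33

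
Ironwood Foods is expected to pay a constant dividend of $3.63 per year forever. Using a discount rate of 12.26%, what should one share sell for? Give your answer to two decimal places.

Zero-growth DDM (perpetuity): P₀ = D/r = 3.63 / 0.1226 = 29.6085

$29.61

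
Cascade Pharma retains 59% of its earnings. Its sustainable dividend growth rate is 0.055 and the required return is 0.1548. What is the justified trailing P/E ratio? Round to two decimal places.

Payout ratio b = 1 − 0.59 = 0.41.
Justified trailing P/E = b(1+g)/(r−g) = 0.41×(1+0.055)/(0.1548−0.055) = 4.3342

4.33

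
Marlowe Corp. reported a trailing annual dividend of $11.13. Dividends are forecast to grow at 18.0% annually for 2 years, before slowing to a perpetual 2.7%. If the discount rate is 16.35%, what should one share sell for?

$108.87

Two-stage DDM. Project D₁…D_2 at 0.18, terminal growth 0.027, discount at r = 0.1635.
D_1 = 13.1334
D_2 = 15.4974
Terminal value at t=2: TV = D_3/(r−g) = 15.9158/(0.1635−0.027) = 116.5996
P₀ = 13.1334/(1+0.1635)^1 + 15.4974/(1+0.1635)^2 + 116.5996/(1+0.1635)^2 = 108.8677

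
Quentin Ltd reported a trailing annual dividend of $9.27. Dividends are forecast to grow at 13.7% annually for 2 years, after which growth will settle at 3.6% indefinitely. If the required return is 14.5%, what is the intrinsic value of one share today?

Two-stage DDM. Project D₁…D_2 at 0.137, terminal growth 0.036, discount at r = 0.145.
D_1 = 10.5400
D_2 = 11.9840
Terminal value at t=2: TV = D_3/(r−g) = 12.4154/(0.145−0.036) = 113.9027
P₀ = 10.5400/(1+0.145)^1 + 11.9840/(1+0.145)^2 + 113.9027/(1+0.145)^2 = 105.2268

$105.23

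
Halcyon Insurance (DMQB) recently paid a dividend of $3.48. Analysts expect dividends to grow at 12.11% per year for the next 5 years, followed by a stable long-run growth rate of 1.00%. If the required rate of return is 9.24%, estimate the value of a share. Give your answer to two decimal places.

Two-stage DDM. Project D₁…D_5 at 0.1211, terminal growth 0.01, discount at r = 0.0924.
D_1 = 3.9014
D_2 = 4.3739
D_3 = 4.9036
D_4 = 5.4974
D_5 = 6.1631
Terminal value at t=5: TV = D_6/(r−g) = 6.2248/(0.0924−0.01) = 75.5432
P₀ = 3.9014/(1+0.0924)^1 + 4.3739/(1+0.0924)^2 + 4.9036/(1+0.0924)^3 + 5.4974/(1+0.0924)^4 + 6.1631/(1+0.0924)^5 + 75.5432/(1+0.0924)^5 = 67.3813

$67.38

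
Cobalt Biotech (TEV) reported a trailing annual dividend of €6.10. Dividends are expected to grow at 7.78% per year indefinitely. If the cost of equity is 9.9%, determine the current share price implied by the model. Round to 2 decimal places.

Gordon growth model: P₀ = D₁/(r − g). D₁ = 6.10 × (1 + 0.0778) = 6.5746.
P₀ = 6.5746 / (0.099 − 0.0778) = 6.5746 / 0.0212 = 310.1217

€310.12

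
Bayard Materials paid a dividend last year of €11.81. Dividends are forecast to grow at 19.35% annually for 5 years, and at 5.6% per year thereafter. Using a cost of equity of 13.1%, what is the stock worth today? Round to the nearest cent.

€287.19

Two-stage DDM. Project D₁…D_5 at 0.1935, terminal growth 0.056, discount at r = 0.131.
D_1 = 14.0952
D_2 = 16.8227
D_3 = 20.0778
D_4 = 23.9629
D_5 = 28.5997
Terminal value at t=5: TV = D_6/(r−g) = 30.2013/(0.131−0.056) = 402.6843
P₀ = 14.0952/(1+0.131)^1 + 16.8227/(1+0.131)^2 + 20.0778/(1+0.131)^3 + 23.9629/(1+0.131)^4 + 28.5997/(1+0.131)^5 + 402.6843/(1+0.131)^5 = 287.1877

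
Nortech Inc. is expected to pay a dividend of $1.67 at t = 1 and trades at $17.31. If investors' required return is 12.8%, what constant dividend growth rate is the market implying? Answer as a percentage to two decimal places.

3.15%

From P₀ = D₁/(r − g), the implied growth is g = r − D₁/P₀.
g = 0.128 − 1.67/17.31 = 0.128 − 0.09648 = 0.03152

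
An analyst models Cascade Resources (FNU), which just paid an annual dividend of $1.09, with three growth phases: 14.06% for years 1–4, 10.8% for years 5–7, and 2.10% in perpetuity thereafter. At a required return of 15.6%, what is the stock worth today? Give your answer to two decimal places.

Three-stage DDM. Project D₁…D_7; terminal Gordon value at t=7 with g = 0.021; discount at r = 0.156.
D_1 = 1.2433
D_2 = 1.4181
D_3 = 1.6174
D_4 = 1.8448
D_5 = 2.0441
D_6 = 2.2649
D_7 = 2.5095
TV_7 = 2.5622/(0.156−0.021) = 18.9789
P₀ = Σ Dₜ/(1+r)ᵗ + TV_7/(1+r)^7 = 13.9452

$13.95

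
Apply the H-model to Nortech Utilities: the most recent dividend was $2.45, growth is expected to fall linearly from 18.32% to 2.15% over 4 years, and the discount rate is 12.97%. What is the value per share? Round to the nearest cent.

$30.45

H-model: P₀ = D₀[(1+g_L) + H(g_S−g_L)]/(r−g_L), with H = 4/2 = 2.
P₀ = 2.45 × [(1+0.0215) + 2×(0.1832−0.0215)] / (0.1297−0.0215)
   = 2.45 × 1.3449 / 0.1082 = 30.4529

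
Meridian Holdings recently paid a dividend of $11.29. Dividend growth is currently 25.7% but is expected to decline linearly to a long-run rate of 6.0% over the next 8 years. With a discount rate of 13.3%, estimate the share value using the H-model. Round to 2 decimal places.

H-model: P₀ = D₀[(1+g_L) + H(g_S−g_L)]/(r−g_L), with H = 8/2 = 4.
P₀ = 11.29 × [(1+0.06) + 4×(0.257−0.06)] / (0.133−0.06)
   = 11.29 × 1.8480 / 0.073 = 285.8071

$285.81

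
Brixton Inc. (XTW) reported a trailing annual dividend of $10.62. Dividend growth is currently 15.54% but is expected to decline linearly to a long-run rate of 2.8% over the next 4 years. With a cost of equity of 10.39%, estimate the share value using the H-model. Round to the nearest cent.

H-model: P₀ = D₀[(1+g_L) + H(g_S−g_L)]/(r−g_L), with H = 4/2 = 2.
P₀ = 10.62 × [(1+0.028) + 2×(0.1554−0.028)] / (0.1039−0.028)
   = 10.62 × 1.2828 / 0.0759 = 179.4906

$179.49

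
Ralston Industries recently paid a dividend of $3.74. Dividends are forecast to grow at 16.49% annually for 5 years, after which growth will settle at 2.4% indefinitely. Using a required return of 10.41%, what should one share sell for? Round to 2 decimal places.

Two-stage DDM. Project D₁…D_5 at 0.1649, terminal growth 0.024, discount at r = 0.1041.
D_1 = 4.3567
D_2 = 5.0752
D_3 = 5.9120
D_4 = 6.8869
D_5 = 8.0226
Terminal value at t=5: TV = D_6/(r−g) = 8.2151/(0.1041−0.024) = 102.5610
P₀ = 4.3567/(1+0.1041)^1 + 5.0752/(1+0.1041)^2 + 5.9120/(1+0.1041)^3 + 6.8869/(1+0.1041)^4 + 8.0226/(1+0.1041)^5 + 102.5610/(1+0.1041)^5 = 84.5344

$84.53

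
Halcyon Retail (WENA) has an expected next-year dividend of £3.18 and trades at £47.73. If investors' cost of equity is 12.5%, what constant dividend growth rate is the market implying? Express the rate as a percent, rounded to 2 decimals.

From P₀ = D₁/(r − g), the implied growth is g = r − D₁/P₀.
g = 0.125 − 3.18/47.73 = 0.125 − 0.06662 = 0.05838

5.84%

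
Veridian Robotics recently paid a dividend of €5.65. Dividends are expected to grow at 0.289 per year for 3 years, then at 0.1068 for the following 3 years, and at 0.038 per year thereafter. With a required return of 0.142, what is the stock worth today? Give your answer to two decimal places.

Three-stage DDM. Project D₁…D_6; terminal Gordon value at t=6 with g = 0.038; discount at r = 0.142.
D_1 = 7.2828
D_2 = 9.3876
D_3 = 12.1006
D_4 = 13.3930
D_5 = 14.8233
D_6 = 16.4065
TV_6 = 17.0299/(0.142−0.038) = 163.7490
P₀ = Σ Dₜ/(1+r)ᵗ + TV_6/(1+r)^6 = 118.4238

€118.42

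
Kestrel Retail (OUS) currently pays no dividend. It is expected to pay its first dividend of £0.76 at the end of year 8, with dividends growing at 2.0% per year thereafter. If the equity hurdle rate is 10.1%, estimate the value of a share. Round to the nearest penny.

Deferred-dividend DDM. At t=7 the remaining stream is a growing perpetuity with first payment D_8 = 0.76.
V_7 = D_8/(r−g) = 0.76/(0.101−0.02) = 9.3827
P₀ = V_7/(1+r)^7 = 9.3827/(1+0.101)^7 = 4.7843

£4.78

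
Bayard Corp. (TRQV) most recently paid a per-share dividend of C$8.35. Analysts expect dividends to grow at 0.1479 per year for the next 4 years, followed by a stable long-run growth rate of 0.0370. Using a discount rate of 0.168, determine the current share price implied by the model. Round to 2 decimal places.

Two-stage DDM. Project D₁…D_4 at 0.1479, terminal growth 0.037, discount at r = 0.168.
D_1 = 9.5850
D_2 = 11.0026
D_3 = 12.6299
D_4 = 14.4978
Terminal value at t=4: TV = D_5/(r−g) = 15.0342/(0.168−0.037) = 114.7652
P₀ = 9.5850/(1+0.168)^1 + 11.0026/(1+0.168)^2 + 12.6299/(1+0.168)^3 + 14.4978/(1+0.168)^4 + 114.7652/(1+0.168)^4 = 93.6526

C$93.65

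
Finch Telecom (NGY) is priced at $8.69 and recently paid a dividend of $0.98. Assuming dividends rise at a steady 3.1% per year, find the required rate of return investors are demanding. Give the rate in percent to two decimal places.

Rearranging the constant-growth DDM: r = D₁/P₀ + g.
D₁ = 0.98 × (1 + 0.031) = 1.0104.
r = 1.0104 / 8.69 + 0.031 = 0.11627 + 0.031 = 0.14727

14.73%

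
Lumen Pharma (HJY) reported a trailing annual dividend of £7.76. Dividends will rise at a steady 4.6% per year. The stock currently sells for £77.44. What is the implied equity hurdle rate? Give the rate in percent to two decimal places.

15.08%

Rearranging the constant-growth DDM: r = D₁/P₀ + g.
D₁ = 7.76 × (1 + 0.046) = 8.1170.
r = 8.1170 / 77.44 + 0.046 = 0.10482 + 0.046 = 0.15082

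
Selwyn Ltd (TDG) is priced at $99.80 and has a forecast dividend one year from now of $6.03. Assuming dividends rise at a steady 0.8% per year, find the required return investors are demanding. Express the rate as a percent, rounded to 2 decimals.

6.84%

Rearranging the constant-growth DDM: r = D₁/P₀ + g.
r = 6.0300 / 99.80 + 0.008 = 0.06042 + 0.008 = 0.06842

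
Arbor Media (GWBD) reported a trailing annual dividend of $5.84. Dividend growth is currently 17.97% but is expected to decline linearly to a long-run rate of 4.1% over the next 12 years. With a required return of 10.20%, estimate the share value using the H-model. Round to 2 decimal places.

H-model: P₀ = D₀[(1+g_L) + H(g_S−g_L)]/(r−g_L), with H = 12/2 = 6.
P₀ = 5.84 × [(1+0.041) + 6×(0.1797−0.041)] / (0.102−0.041)
   = 5.84 × 1.8732 / 0.061 = 179.3359

$179.34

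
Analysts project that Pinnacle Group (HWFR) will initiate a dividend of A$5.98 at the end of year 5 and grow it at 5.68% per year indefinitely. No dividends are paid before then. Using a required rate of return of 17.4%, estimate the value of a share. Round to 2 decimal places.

A$26.86

Deferred-dividend DDM. At t=4 the remaining stream is a growing perpetuity with first payment D_5 = 5.98.
V_4 = D_5/(r−g) = 5.98/(0.174−0.0568) = 51.0239
P₀ = V_4/(1+r)^4 = 51.0239/(1+0.174)^4 = 26.8597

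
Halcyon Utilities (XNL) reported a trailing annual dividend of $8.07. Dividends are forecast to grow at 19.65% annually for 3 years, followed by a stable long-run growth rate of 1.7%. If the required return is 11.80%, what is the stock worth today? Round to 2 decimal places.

$127.38

Two-stage DDM. Project D₁…D_3 at 0.1965, terminal growth 0.017, discount at r = 0.118.
D_1 = 9.6558
D_2 = 11.5531
D_3 = 13.8233
Terminal value at t=3: TV = D_4/(r−g) = 14.0583/(0.118−0.017) = 139.1910
P₀ = 9.6558/(1+0.118)^1 + 11.5531/(1+0.118)^2 + 13.8233/(1+0.118)^3 + 139.1910/(1+0.118)^3 = 127.3778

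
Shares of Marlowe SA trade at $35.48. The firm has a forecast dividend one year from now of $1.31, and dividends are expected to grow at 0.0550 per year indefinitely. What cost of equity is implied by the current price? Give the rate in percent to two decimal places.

9.19%

Rearranging the constant-growth DDM: r = D₁/P₀ + g.
r = 1.3100 / 35.48 + 0.055 = 0.03692 + 0.055 = 0.09192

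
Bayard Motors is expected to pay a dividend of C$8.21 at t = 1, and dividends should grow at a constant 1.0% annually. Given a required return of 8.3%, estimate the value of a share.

C$112.47

Gordon growth model: P₀ = D₁/(r − g), with D₁ = 8.21 given directly.
P₀ = 8.2100 / (0.083 − 0.01) = 8.2100 / 0.073 = 112.4658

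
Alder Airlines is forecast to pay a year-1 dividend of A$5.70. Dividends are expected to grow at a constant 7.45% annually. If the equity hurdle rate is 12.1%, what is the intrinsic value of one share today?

A$122.58

Gordon growth model: P₀ = D₁/(r − g), with D₁ = 5.70 given directly.
P₀ = 5.7000 / (0.121 − 0.0745) = 5.7000 / 0.0465 = 122.5806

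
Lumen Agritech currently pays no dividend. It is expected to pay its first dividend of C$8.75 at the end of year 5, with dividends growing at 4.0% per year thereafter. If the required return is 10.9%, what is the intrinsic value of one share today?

Deferred-dividend DDM. At t=4 the remaining stream is a growing perpetuity with first payment D_5 = 8.75.
V_4 = D_5/(r−g) = 8.75/(0.109−0.04) = 126.8116
P₀ = V_4/(1+r)^4 = 126.8116/(1+0.109)^4 = 83.8364

C$83.84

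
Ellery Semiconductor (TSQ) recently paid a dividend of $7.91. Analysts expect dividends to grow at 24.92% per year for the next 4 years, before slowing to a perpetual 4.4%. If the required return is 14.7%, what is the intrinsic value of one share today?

$152.15

Two-stage DDM. Project D₁…D_4 at 0.2492, terminal growth 0.044, discount at r = 0.147.
D_1 = 9.8812
D_2 = 12.3436
D_3 = 15.4196
D_4 = 19.2621
Terminal value at t=4: TV = D_5/(r−g) = 20.1097/(0.147−0.044) = 195.2395
P₀ = 9.8812/(1+0.147)^1 + 12.3436/(1+0.147)^2 + 15.4196/(1+0.147)^3 + 19.2621/(1+0.147)^4 + 195.2395/(1+0.147)^4 = 152.1457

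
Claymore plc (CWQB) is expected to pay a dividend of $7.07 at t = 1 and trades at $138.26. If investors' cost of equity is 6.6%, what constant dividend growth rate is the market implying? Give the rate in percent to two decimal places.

From P₀ = D₁/(r − g), the implied growth is g = r − D₁/P₀.
g = 0.066 − 7.07/138.26 = 0.066 − 0.05114 = 0.01486

1.49%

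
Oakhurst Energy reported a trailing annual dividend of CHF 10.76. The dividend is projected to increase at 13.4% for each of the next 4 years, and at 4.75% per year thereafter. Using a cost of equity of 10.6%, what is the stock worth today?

Two-stage DDM. Project D₁…D_4 at 0.134, terminal growth 0.0475, discount at r = 0.106.
D_1 = 12.2018
D_2 = 13.8369
D_3 = 15.6910
D_4 = 17.7936
Terminal value at t=4: TV = D_5/(r−g) = 18.6388/(0.106−0.0475) = 318.6124
P₀ = 12.2018/(1+0.106)^1 + 13.8369/(1+0.106)^2 + 15.6910/(1+0.106)^3 + 17.7936/(1+0.106)^4 + 318.6124/(1+0.106)^4 = 258.7665

CHF 258.77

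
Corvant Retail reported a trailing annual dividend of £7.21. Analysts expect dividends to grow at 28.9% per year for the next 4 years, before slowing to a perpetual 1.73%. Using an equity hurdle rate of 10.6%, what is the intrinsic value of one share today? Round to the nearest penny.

£195.48

Two-stage DDM. Project D₁…D_4 at 0.289, terminal growth 0.0173, discount at r = 0.106.
D_1 = 9.2937
D_2 = 11.9796
D_3 = 15.4417
D_4 = 19.9043
Terminal value at t=4: TV = D_5/(r−g) = 20.2486/(0.106−0.0173) = 228.2824
P₀ = 9.2937/(1+0.106)^1 + 11.9796/(1+0.106)^2 + 15.4417/(1+0.106)^3 + 19.9043/(1+0.106)^4 + 228.2824/(1+0.106)^4 = 195.4763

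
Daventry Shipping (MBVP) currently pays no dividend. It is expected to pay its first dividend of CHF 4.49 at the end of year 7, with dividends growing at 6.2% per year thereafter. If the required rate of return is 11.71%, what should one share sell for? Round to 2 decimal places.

CHF 41.93

Deferred-dividend DDM. At t=6 the remaining stream is a growing perpetuity with first payment D_7 = 4.49.
V_6 = D_7/(r−g) = 4.49/(0.1171−0.062) = 81.4882
P₀ = V_6/(1+r)^6 = 81.4882/(1+0.1171)^6 = 41.9317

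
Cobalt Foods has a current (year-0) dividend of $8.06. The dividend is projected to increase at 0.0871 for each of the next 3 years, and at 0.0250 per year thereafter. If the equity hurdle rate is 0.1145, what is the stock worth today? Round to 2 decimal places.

$108.68

Two-stage DDM. Project D₁…D_3 at 0.0871, terminal growth 0.025, discount at r = 0.1145.
D_1 = 8.7620
D_2 = 9.5252
D_3 = 10.3548
Terminal value at t=3: TV = D_4/(r−g) = 10.6137/(0.1145−0.025) = 118.5890
P₀ = 8.7620/(1+0.1145)^1 + 9.5252/(1+0.1145)^2 + 10.3548/(1+0.1145)^3 + 118.5890/(1+0.1145)^3 = 108.6756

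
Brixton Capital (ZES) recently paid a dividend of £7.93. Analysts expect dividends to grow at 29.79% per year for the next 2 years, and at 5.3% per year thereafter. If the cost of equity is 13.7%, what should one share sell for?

£148.92

Two-stage DDM. Project D₁…D_2 at 0.2979, terminal growth 0.053, discount at r = 0.137.
D_1 = 10.2923
D_2 = 13.3584
Terminal value at t=2: TV = D_3/(r−g) = 14.0664/(0.137−0.053) = 167.4576
P₀ = 10.2923/(1+0.137)^1 + 13.3584/(1+0.137)^2 + 167.4576/(1+0.137)^2 = 148.9194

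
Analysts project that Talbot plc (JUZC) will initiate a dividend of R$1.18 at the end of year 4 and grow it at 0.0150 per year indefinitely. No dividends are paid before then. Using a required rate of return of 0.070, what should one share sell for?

R$17.51

Deferred-dividend DDM. At t=3 the remaining stream is a growing perpetuity with first payment D_4 = 1.18.
V_3 = D_4/(r−g) = 1.18/(0.07−0.015) = 21.4545
P₀ = V_3/(1+r)^3 = 21.4545/(1+0.07)^3 = 17.5133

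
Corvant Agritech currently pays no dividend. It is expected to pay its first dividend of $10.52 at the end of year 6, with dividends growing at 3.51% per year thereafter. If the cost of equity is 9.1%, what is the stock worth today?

$121.75

Deferred-dividend DDM. At t=5 the remaining stream is a growing perpetuity with first payment D_6 = 10.52.
V_5 = D_6/(r−g) = 10.52/(0.091−0.0351) = 188.1932
P₀ = V_5/(1+r)^5 = 188.1932/(1+0.091)^5 = 121.7531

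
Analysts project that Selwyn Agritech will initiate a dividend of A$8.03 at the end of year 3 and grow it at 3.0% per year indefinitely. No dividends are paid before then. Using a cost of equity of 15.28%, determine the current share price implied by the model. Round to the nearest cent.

Deferred-dividend DDM. At t=2 the remaining stream is a growing perpetuity with first payment D_3 = 8.03.
V_2 = D_3/(r−g) = 8.03/(0.1528−0.03) = 65.3909
P₀ = V_2/(1+r)^2 = 65.3909/(1+0.1528)^2 = 49.2050

A$49.21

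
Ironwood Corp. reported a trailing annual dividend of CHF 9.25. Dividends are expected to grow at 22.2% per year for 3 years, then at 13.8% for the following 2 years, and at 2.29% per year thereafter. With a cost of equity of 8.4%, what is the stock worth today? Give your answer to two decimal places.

CHF 308.45

Three-stage DDM. Project D₁…D_5; terminal Gordon value at t=5 with g = 0.0229; discount at r = 0.084.
D_1 = 11.3035
D_2 = 13.8129
D_3 = 16.8793
D_4 = 19.2087
D_5 = 21.8595
TV_5 = 22.3601/(0.084−0.0229) = 365.9585
P₀ = Σ Dₜ/(1+r)ᵗ + TV_5/(1+r)^5 = 308.4544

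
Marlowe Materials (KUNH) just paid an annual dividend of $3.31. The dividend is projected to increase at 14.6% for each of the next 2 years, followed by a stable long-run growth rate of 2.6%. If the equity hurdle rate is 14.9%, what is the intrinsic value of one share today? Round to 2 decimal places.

$34.06

Two-stage DDM. Project D₁…D_2 at 0.146, terminal growth 0.026, discount at r = 0.149.
D_1 = 3.7933
D_2 = 4.3471
Terminal value at t=2: TV = D_3/(r−g) = 4.4601/(0.149−0.026) = 36.2610
P₀ = 3.7933/(1+0.149)^1 + 4.3471/(1+0.149)^2 + 36.2610/(1+0.149)^2 = 34.0603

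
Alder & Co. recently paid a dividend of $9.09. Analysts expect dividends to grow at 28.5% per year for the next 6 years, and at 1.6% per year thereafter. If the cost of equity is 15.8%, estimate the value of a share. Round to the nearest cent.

$201.18

Two-stage DDM. Project D₁…D_6 at 0.285, terminal growth 0.016, discount at r = 0.158.
D_1 = 11.6806
D_2 = 15.0096
D_3 = 19.2874
D_4 = 24.7843
D_5 = 31.8478
D_6 = 40.9244
Terminal value at t=6: TV = D_7/(r−g) = 41.5792/(0.158−0.016) = 292.8114
P₀ = 11.6806/(1+0.158)^1 + 15.0096/(1+0.158)^2 + 19.2874/(1+0.158)^3 + 24.7843/(1+0.158)^4 + 31.8478/(1+0.158)^5 + 40.9244/(1+0.158)^6 + 292.8114/(1+0.158)^6 = 201.1832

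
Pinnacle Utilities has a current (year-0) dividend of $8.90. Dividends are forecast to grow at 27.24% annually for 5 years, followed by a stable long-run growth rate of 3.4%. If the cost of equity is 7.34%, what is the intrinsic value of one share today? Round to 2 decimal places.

$622.95

Two-stage DDM. Project D₁…D_5 at 0.2724, terminal growth 0.034, discount at r = 0.0734.
D_1 = 11.3244
D_2 = 14.4091
D_3 = 18.3342
D_4 = 23.3284
D_5 = 29.6830
Terminal value at t=5: TV = D_6/(r−g) = 30.6923/(0.0734−0.034) = 778.9913
P₀ = 11.3244/(1+0.0734)^1 + 14.4091/(1+0.0734)^2 + 18.3342/(1+0.0734)^3 + 23.3284/(1+0.0734)^4 + 29.6830/(1+0.0734)^5 + 778.9913/(1+0.0734)^5 = 622.9527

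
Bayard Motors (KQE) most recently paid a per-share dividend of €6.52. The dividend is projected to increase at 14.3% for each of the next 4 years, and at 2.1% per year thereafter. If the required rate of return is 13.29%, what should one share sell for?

Two-stage DDM. Project D₁…D_4 at 0.143, terminal growth 0.021, discount at r = 0.1329.
D_1 = 7.4524
D_2 = 8.5180
D_3 = 9.7361
D_4 = 11.1284
Terminal value at t=4: TV = D_5/(r−g) = 11.3621/(0.1329−0.021) = 101.5379
P₀ = 7.4524/(1+0.1329)^1 + 8.5180/(1+0.1329)^2 + 9.7361/(1+0.1329)^3 + 11.1284/(1+0.1329)^4 + 101.5379/(1+0.1329)^4 = 88.3064

€88.31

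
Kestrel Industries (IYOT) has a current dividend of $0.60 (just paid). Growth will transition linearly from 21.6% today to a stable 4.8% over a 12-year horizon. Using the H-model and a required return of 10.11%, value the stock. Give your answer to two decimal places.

H-model: P₀ = D₀[(1+g_L) + H(g_S−g_L)]/(r−g_L), with H = 12/2 = 6.
P₀ = 0.60 × [(1+0.048) + 6×(0.216−0.048)] / (0.1011−0.048)
   = 0.60 × 2.0560 / 0.0531 = 23.2316

$23.23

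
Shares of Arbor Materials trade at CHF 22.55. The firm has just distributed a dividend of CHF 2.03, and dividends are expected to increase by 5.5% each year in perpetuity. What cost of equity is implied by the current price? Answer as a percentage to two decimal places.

15.00%

Rearranging the constant-growth DDM: r = D₁/P₀ + g.
D₁ = 2.03 × (1 + 0.055) = 2.1416.
r = 2.1416 / 22.55 + 0.055 = 0.09497 + 0.055 = 0.14997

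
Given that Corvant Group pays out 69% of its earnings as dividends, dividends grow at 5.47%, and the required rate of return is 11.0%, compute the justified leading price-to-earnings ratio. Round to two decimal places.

12.48

Justified leading P/E = b/(r−g) = 0.69/(0.11−0.0547) = 12.4774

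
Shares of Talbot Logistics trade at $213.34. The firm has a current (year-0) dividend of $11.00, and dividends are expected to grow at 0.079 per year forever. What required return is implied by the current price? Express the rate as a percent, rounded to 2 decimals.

Rearranging the constant-growth DDM: r = D₁/P₀ + g.
D₁ = 11.00 × (1 + 0.079) = 11.8690.
r = 11.8690 / 213.34 + 0.079 = 0.05563 + 0.079 = 0.13463

13.46%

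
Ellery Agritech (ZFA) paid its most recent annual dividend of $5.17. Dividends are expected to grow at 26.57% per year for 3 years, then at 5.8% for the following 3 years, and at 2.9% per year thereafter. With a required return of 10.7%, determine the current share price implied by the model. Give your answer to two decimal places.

Three-stage DDM. Project D₁…D_6; terminal Gordon value at t=6 with g = 0.029; discount at r = 0.107.
D_1 = 6.5437
D_2 = 8.2823
D_3 = 10.4829
D_4 = 11.0909
D_5 = 11.7342
D_6 = 12.4148
TV_6 = 12.7748/(0.107−0.029) = 163.7799
P₀ = Σ Dₜ/(1+r)ᵗ + TV_6/(1+r)^6 = 130.5844

$130.58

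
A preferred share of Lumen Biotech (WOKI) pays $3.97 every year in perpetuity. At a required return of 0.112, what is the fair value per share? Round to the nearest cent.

$35.45

Zero-growth DDM (perpetuity): P₀ = D/r = 3.97 / 0.112 = 35.4464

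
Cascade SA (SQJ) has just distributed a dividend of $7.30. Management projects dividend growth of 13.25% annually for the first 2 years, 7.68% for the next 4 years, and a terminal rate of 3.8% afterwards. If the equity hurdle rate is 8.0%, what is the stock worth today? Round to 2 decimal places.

Three-stage DDM. Project D₁…D_6; terminal Gordon value at t=6 with g = 0.038; discount at r = 0.08.
D_1 = 8.2673
D_2 = 9.3627
D_3 = 10.0817
D_4 = 10.8560
D_5 = 11.6897
D_6 = 12.5875
TV_6 = 13.0658/(0.08−0.038) = 311.0911
P₀ = Σ Dₜ/(1+r)ᵗ + TV_6/(1+r)^6 = 243.5927

$243.59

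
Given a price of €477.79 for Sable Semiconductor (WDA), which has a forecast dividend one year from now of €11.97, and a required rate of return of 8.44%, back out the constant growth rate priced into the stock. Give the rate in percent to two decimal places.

5.93%

From P₀ = D₁/(r − g), the implied growth is g = r − D₁/P₀.
g = 0.0844 − 11.97/477.79 = 0.0844 − 0.02505 = 0.05935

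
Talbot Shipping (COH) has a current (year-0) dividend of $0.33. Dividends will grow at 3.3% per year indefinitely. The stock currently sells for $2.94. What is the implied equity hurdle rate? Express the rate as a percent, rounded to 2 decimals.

14.89%

Rearranging the constant-growth DDM: r = D₁/P₀ + g.
D₁ = 0.33 × (1 + 0.033) = 0.3409.
r = 0.3409 / 2.94 + 0.033 = 0.11595 + 0.033 = 0.14895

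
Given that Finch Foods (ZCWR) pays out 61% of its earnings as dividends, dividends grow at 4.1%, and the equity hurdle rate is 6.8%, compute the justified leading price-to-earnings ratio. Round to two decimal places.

Justified leading P/E = b/(r−g) = 0.61/(0.068−0.041) = 22.5926

22.59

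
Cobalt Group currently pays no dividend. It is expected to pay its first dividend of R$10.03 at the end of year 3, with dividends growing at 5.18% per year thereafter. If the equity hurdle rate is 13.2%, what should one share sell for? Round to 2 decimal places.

R$97.60

Deferred-dividend DDM. At t=2 the remaining stream is a growing perpetuity with first payment D_3 = 10.03.
V_2 = D_3/(r−g) = 10.03/(0.132−0.0518) = 125.0623
P₀ = V_2/(1+r)^2 = 125.0623/(1+0.132)^2 = 97.5964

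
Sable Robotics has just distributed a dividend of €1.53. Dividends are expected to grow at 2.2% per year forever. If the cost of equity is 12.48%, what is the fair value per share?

Gordon growth model: P₀ = D₁/(r − g). D₁ = 1.53 × (1 + 0.022) = 1.5637.
P₀ = 1.5637 / (0.1248 − 0.022) = 1.5637 / 0.1028 = 15.2107

€15.21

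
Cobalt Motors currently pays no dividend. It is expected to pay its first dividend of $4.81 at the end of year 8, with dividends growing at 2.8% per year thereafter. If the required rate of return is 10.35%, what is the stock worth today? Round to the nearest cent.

Deferred-dividend DDM. At t=7 the remaining stream is a growing perpetuity with first payment D_8 = 4.81.
V_7 = D_8/(r−g) = 4.81/(0.1035−0.028) = 63.7086
P₀ = V_7/(1+r)^7 = 63.7086/(1+0.1035)^7 = 31.9736

$31.97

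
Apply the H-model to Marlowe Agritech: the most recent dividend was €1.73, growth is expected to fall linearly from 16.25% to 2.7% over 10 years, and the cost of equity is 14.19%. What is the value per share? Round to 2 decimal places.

H-model: P₀ = D₀[(1+g_L) + H(g_S−g_L)]/(r−g_L), with H = 10/2 = 5.
P₀ = 1.73 × [(1+0.027) + 5×(0.1625−0.027)] / (0.1419−0.027)
   = 1.73 × 1.7045 / 0.1149 = 25.6639

€25.66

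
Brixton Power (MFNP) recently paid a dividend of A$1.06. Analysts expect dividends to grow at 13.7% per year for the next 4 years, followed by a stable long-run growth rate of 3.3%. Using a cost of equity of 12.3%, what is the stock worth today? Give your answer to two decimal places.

A$17.16

Two-stage DDM. Project D₁…D_4 at 0.137, terminal growth 0.033, discount at r = 0.123.
D_1 = 1.2052
D_2 = 1.3703
D_3 = 1.5581
D_4 = 1.7715
Terminal value at t=4: TV = D_5/(r−g) = 1.8300/(0.123−0.033) = 20.3332
P₀ = 1.2052/(1+0.123)^1 + 1.3703/(1+0.123)^2 + 1.5581/(1+0.123)^3 + 1.7715/(1+0.123)^4 + 20.3332/(1+0.123)^4 = 17.1584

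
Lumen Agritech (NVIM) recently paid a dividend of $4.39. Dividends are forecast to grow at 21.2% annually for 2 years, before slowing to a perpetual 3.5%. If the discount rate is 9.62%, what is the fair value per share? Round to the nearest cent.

$100.98

Two-stage DDM. Project D₁…D_2 at 0.212, terminal growth 0.035, discount at r = 0.0962.
D_1 = 5.3207
D_2 = 6.4487
Terminal value at t=2: TV = D_3/(r−g) = 6.6744/(0.0962−0.035) = 109.0583
P₀ = 5.3207/(1+0.0962)^1 + 6.4487/(1+0.0962)^2 + 109.0583/(1+0.0962)^2 = 100.9770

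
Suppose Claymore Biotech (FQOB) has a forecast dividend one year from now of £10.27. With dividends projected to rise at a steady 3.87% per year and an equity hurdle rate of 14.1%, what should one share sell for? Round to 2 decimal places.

£100.39

Gordon growth model: P₀ = D₁/(r − g), with D₁ = 10.27 given directly.
P₀ = 10.2700 / (0.141 − 0.0387) = 10.2700 / 0.1023 = 100.3910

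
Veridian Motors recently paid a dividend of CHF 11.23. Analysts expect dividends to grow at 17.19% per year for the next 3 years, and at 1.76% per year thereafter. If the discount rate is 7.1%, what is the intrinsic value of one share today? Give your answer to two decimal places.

CHF 320.81

Two-stage DDM. Project D₁…D_3 at 0.1719, terminal growth 0.0176, discount at r = 0.071.
D_1 = 13.1604
D_2 = 15.4227
D_3 = 18.0739
Terminal value at t=3: TV = D_4/(r−g) = 18.3920/(0.071−0.0176) = 344.4191
P₀ = 13.1604/(1+0.071)^1 + 15.4227/(1+0.071)^2 + 18.0739/(1+0.071)^3 + 344.4191/(1+0.071)^3 = 320.8078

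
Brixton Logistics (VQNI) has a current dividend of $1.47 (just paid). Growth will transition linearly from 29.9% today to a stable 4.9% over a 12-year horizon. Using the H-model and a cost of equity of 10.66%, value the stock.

$65.05

H-model: P₀ = D₀[(1+g_L) + H(g_S−g_L)]/(r−g_L), with H = 12/2 = 6.
P₀ = 1.47 × [(1+0.049) + 6×(0.299−0.049)] / (0.1066−0.049)
   = 1.47 × 2.5490 / 0.0576 = 65.0526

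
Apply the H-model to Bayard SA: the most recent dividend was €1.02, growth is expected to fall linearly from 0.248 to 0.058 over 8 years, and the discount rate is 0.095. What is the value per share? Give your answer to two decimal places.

€50.12

H-model: P₀ = D₀[(1+g_L) + H(g_S−g_L)]/(r−g_L), with H = 8/2 = 4.
P₀ = 1.02 × [(1+0.058) + 4×(0.248−0.058)] / (0.095−0.058)
   = 1.02 × 1.8180 / 0.037 = 50.1178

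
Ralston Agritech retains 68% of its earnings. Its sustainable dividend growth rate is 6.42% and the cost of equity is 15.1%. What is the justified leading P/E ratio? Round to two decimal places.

Payout ratio b = 1 − 0.68 = 0.32.
Justified leading P/E = b/(r−g) = 0.32/(0.151−0.0642) = 3.6866

3.69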